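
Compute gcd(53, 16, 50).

gcd(53, 16):
  53 = 3*16 + 5
  16 = 3*5 + 1
  5 = 5*1
so gcd(53, 16) = 1.
gcd(1, 50) = 1.

1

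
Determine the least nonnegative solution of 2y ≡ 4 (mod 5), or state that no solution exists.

2

gcd(5, 2):
  5 = 2·2 + 1
  2 = 2·1
so gcd(5, 2) = 1.
1 divides 4, so solutions exist.
Back-substitute for Bézout coefficients:
  1 = 5 - 2·2
  ... = 2·(-2) + 5·(1)
So 2·(-2) ≡ 1 (mod 5); multiply by 4: y ≡ -8 (mod 5).
Smallest nonnegative: y = -8 mod 5 = 2.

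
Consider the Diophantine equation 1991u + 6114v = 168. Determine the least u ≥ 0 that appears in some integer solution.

gcd(6114, 1991):
  6114 = 3·1991 + 141
  1991 = 14·141 + 17
  141 = 8·17 + 5
  17 = 3·5 + 2
  5 = 2·2 + 1
  2 = 2·1
so gcd(6114, 1991) = 1.
1 divides 168, so solutions exist.
Back-substitute for Bézout coefficients:
  1 = 5 - 2·2
  ... = 1991·(-2515) + 6114·(819)
Scale by 168/1 = 168: (u₀, v₀) = (-422520, 137592).
General solution: u = -422520 + 6114t, v = 137592 - 1991t for integer t.
u ≥ 0: smallest is -422520 mod 6114 = 5460 (at t = 70), with v = -1778.

5460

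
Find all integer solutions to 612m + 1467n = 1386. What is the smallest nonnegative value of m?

gcd(1467, 612) = 9.
9 divides 1386, so solutions exist.
By Bézout, 612*(12) + 1467*(-5) = 9.
Scale by 1386/9 = 154: (m₀, n₀) = (1848, -770).
General solution: m = 1848 + 163t, n = -770 - 68t for integer t.
m ≥ 0: smallest is 1848 mod 163 = 55 (at t = -11), with n = -22.

55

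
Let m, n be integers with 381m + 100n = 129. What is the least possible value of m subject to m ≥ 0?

9

gcd(381, 100) = 1  (381 = 3·100 + 81, 100 = 1·81 + 19, 81 = 4·19 + 5, 19 = 3·5 + 4, 5 = 1·4 + 1, 4 = 4·1).
1 divides 129, so solutions exist.
Back-substituting, 381·(21) + 100·(-80) = 1.
Scale by 129/1 = 129: (m₀, n₀) = (2709, -10320).
General solution: m = 2709 + 100t, n = -10320 - 381t for integer t.
m ≥ 0: smallest is 2709 mod 100 = 9 (at t = -27), with n = -33.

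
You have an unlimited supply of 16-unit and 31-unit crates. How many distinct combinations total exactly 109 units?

Need nonnegative integers with 16j + 31k = 109.
gcd(16, 31) = 1, and 16·(2) + 31·(-1) = 1.
So (j₀, k₀) = (218, -109); general j = 218 + 31t, k = -109 - 16t.
j ≥ 0 ⇒ t ≥ -7; k ≥ 0 ⇒ t ≤ -7. That's 1 value of t.

1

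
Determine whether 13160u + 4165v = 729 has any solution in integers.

no

gcd(13160, 4165):
  13160 = 3×4165 + 665
  4165 = 6×665 + 175
  665 = 3×175 + 140
  175 = 1×140 + 35
  140 = 4×35
so gcd(13160, 4165) = 35.
35 does not divide 729 (remainder 29), so no integer solutions.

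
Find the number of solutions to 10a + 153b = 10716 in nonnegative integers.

7

gcd(153, 10):
  153 = 15·10 + 3
  10 = 3·3 + 1
  3 = 3·1
so gcd(153, 10) = 1.
Back-substitute for Bézout coefficients:
  1 = 10 - 3·3
  ... = 10·(46) + 153·(-3)
Scale by 10716: one solution is (492936, -32148). Reduce a mod 153: (123, 62).
General: a = 123 + 153t, b = 62 - 10t.
a ≥ 0 ⇒ t ≥ 0; b ≥ 0 ⇒ t ≤ 6. So t ∈ [0, 6]: 7 solutions.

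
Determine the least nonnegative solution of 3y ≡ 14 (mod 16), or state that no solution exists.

gcd(16, 3) = 1  (16 = 5×3 + 1, 3 = 3×1).
1 divides 14, so solutions exist.
Back-substituting, 3×(-5) + 16×(1) = 1.
So 3×(-5) ≡ 1 (mod 16); multiply by 14: y ≡ -70 (mod 16).
Smallest nonnegative: y = -70 mod 16 = 10.

10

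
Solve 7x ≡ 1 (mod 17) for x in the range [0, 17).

gcd(17, 7):
  17 = 2*7 + 3
  7 = 2*3 + 1
  3 = 3*1
so gcd(17, 7) = 1.
Back-substitute for Bézout coefficients:
  1 = 7 - 2*3
  ... = 7*(5) + 17*(-2)
So 7*5 ≡ 1 (mod 17), and 5 mod 17 = 5.

5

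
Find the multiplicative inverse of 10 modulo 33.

10

gcd(33, 10):
  33 = 3*10 + 3
  10 = 3*3 + 1
  3 = 3*1
so gcd(33, 10) = 1.
Back-substitute for Bézout coefficients:
  1 = 10 - 3*3
  ... = 10*(10) + 33*(-3)
So 10*10 ≡ 1 (mod 33), and 10 mod 33 = 10.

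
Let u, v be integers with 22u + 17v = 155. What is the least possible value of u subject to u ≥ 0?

14

gcd(22, 17):
  22 = 1·17 + 5
  17 = 3·5 + 2
  5 = 2·2 + 1
  2 = 2·1
so gcd(22, 17) = 1.
1 divides 155, so solutions exist.
Back-substitute for Bézout coefficients:
  1 = 5 - 2·2
  ... = 22·(7) + 17·(-9)
Scale by 155/1 = 155: (u₀, v₀) = (1085, -1395).
General solution: u = 1085 + 17t, v = -1395 - 22t for integer t.
u ≥ 0: smallest is 1085 mod 17 = 14 (at t = -63), with v = -9.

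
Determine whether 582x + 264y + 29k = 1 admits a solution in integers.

yes

gcd(582, 264) = 6.
gcd(6, 29) = 1.
1 divides 1, so integer solutions exist.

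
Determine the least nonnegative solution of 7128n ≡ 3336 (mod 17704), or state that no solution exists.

835

gcd(17704, 7128):
  17704 = 2·7128 + 3448
  7128 = 2·3448 + 232
  3448 = 14·232 + 200
  232 = 1·200 + 32
  200 = 6·32 + 8
  32 = 4·8
so gcd(17704, 7128) = 8.
8 divides 3336, so solutions exist.
Back-substitute for Bézout coefficients:
  8 = 200 - 6·32
  ... = 7128·(-534) + 17704·(215)
So 7128·(-534) ≡ 8 (mod 17704); multiply by 417: n ≡ -222678 (mod 2213).
Smallest nonnegative: n = -222678 mod 2213 = 835.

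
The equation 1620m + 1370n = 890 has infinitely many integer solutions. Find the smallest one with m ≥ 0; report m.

20

gcd(1620, 1370):
  1620 = 1·1370 + 250
  1370 = 5·250 + 120
  250 = 2·120 + 10
  120 = 12·10
so gcd(1620, 1370) = 10.
10 divides 890, so solutions exist.
Back-substitute for Bézout coefficients:
  10 = 250 - 2·120
  ... = 1620·(11) + 1370·(-13)
Scale by 890/10 = 89: (m₀, n₀) = (979, -1157).
General solution: m = 979 + 137t, n = -1157 - 162t for integer t.
m ≥ 0: smallest is 979 mod 137 = 20 (at t = -7), with n = -23.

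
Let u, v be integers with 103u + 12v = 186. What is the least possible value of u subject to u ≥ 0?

6

gcd(103, 12) = 1.
1 divides 186, so solutions exist.
By Bézout, 103*(-5) + 12*(43) = 1.
Scale by 186/1 = 186: (u₀, v₀) = (-930, 7998).
General solution: u = -930 + 12t, v = 7998 - 103t for integer t.
u ≥ 0: smallest is -930 mod 12 = 6 (at t = 78), with v = -36.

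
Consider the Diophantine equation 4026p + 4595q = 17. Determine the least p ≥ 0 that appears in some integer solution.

3957

gcd(4595, 4026) = 1.
1 divides 17, so solutions exist.
By Bézout, 4026*(-1389) + 4595*(1217) = 1.
Scale by 17/1 = 17: (p₀, q₀) = (-23613, 20689).
General solution: p = -23613 + 4595t, q = 20689 - 4026t for integer t.
p ≥ 0: smallest is -23613 mod 4595 = 3957 (at t = 6), with q = -3467.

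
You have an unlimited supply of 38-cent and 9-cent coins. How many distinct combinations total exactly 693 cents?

3

Need nonnegative integers with 38j + 9k = 693.
gcd(38, 9) = 1, and 38·(-4) + 9·(17) = 1.
So (j₀, k₀) = (-2772, 11781); general j = -2772 + 9t, k = 11781 - 38t.
j ≥ 0 ⇒ t ≥ 308; k ≥ 0 ⇒ t ≤ 310. That's 3 values of t.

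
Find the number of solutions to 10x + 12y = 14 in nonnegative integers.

0

gcd(12, 10):
  12 = 1×10 + 2
  10 = 5×2
so gcd(12, 10) = 2.
Back-substitute for Bézout coefficients:
  2 = 12 - 1×10
  ... = 10×(-1) + 12×(1)
Scale by 7: one solution is (-7, 7). Reduce x mod 6: (5, -3).
General: x = 5 + 6t, y = -3 - 5t.
x ≥ 0 ⇒ t ≥ 0; y ≥ 0 ⇒ t ≤ -1. So t ∈ [0, -1]: 0 solutions.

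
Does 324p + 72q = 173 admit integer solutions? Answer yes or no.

gcd(324, 72) = 36  (324 = 4·72 + 36, 72 = 2·36).
36 does not divide 173 (remainder 29), so no integer solutions.

no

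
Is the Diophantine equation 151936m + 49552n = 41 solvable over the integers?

gcd(151936, 49552) = 16.
16 does not divide 41 (remainder 9), so no integer solutions.

no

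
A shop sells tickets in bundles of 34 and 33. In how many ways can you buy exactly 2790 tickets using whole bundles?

2

Need nonnegative integers with 34j + 33k = 2790.
gcd(34, 33) = 1, and 34·(1) + 33·(-1) = 1.
So (j₀, k₀) = (2790, -2790); general j = 2790 + 33t, k = -2790 - 34t.
j ≥ 0 ⇒ t ≥ -84; k ≥ 0 ⇒ t ≤ -83. That's 2 values of t.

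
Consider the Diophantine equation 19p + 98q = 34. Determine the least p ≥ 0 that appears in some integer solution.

gcd(98, 19) = 1.
1 divides 34, so solutions exist.
By Bézout, 19×(31) + 98×(-6) = 1.
Scale by 34/1 = 34: (p₀, q₀) = (1054, -204).
General solution: p = 1054 + 98t, q = -204 - 19t for integer t.
p ≥ 0: smallest is 1054 mod 98 = 74 (at t = -10), with q = -14.

74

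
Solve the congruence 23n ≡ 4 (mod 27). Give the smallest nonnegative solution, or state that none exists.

gcd(27, 23) = 1.
1 divides 4, so solutions exist.
By Bézout, 23*(-7) + 27*(6) = 1.
So 23*(-7) ≡ 1 (mod 27); multiply by 4: n ≡ -28 (mod 27).
Smallest nonnegative: n = -28 mod 27 = 26.

26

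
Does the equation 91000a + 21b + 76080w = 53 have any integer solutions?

gcd(91000, 21) = 7  (91000 = 4333*21 + 7, 21 = 3*7).
gcd(7, 76080) = 1.
1 divides 53, so integer solutions exist.

yes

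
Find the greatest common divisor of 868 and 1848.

28

gcd(1848, 868) = 28  (1848 = 2×868 + 112, 868 = 7×112 + 84, 112 = 1×84 + 28, 84 = 3×28).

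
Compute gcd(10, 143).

1

gcd(143, 10):
  143 = 14·10 + 3
  10 = 3·3 + 1
  3 = 3·1
so gcd(143, 10) = 1.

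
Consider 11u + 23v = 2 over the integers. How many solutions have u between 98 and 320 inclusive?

10

gcd(23, 11) = 1.
By Bézout, 11×(-2) + 23×(1) = 1.
Particular solution: (19, -9).
General solution: u = 19 + 23t, v = -9 - 11t for integer t.
98 ≤ 19 + 23t ≤ 320 gives t ∈ [4, 13], which is 10 values.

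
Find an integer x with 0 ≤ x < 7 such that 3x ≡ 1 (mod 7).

gcd(7, 3) = 1.
By Bézout, 3*(-2) + 7*(1) = 1.
So 3*-2 ≡ 1 (mod 7), and -2 mod 7 = 5.

5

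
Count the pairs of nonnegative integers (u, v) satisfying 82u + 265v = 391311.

18

gcd(265, 82) = 1.
By Bézout, 82×(-42) + 265×(13) = 1.
One solution: (238, 1403).
General: u = 238 + 265t, v = 1403 - 82t.
u ≥ 0 ⇒ t ≥ 0; v ≥ 0 ⇒ t ≤ 17. So t ∈ [0, 17]: 18 solutions.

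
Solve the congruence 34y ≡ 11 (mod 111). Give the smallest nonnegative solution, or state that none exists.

95

gcd(111, 34) = 1  (111 = 3·34 + 9, 34 = 3·9 + 7, 9 = 1·7 + 2, 7 = 3·2 + 1, 2 = 2·1).
1 divides 11, so solutions exist.
Back-substituting, 34·(49) + 111·(-15) = 1.
So 34·(49) ≡ 1 (mod 111); multiply by 11: y ≡ 539 (mod 111).
Smallest nonnegative: y = 539 mod 111 = 95.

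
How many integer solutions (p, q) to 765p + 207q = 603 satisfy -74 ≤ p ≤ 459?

gcd(765, 207) = 9.
By Bézout, 765*(-10) + 207*(37) = 9.
Particular solution: (20, -71).
General solution: p = 20 + 23t, q = -71 - 85t for integer t.
-74 ≤ 20 + 23t ≤ 459 gives t ∈ [-4, 19], which is 24 values.

24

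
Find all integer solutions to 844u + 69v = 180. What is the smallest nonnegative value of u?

gcd(844, 69):
  844 = 12·69 + 16
  69 = 4·16 + 5
  16 = 3·5 + 1
  5 = 5·1
so gcd(844, 69) = 1.
1 divides 180, so solutions exist.
Back-substitute for Bézout coefficients:
  1 = 16 - 3·5
  ... = 844·(13) + 69·(-159)
Scale by 180/1 = 180: (u₀, v₀) = (2340, -28620).
General solution: u = 2340 + 69t, v = -28620 - 844t for integer t.
u ≥ 0: smallest is 2340 mod 69 = 63 (at t = -33), with v = -768.

63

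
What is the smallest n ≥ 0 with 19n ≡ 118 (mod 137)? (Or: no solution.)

gcd(137, 19) = 1  (137 = 7×19 + 4, 19 = 4×4 + 3, 4 = 1×3 + 1, 3 = 3×1).
1 divides 118, so solutions exist.
Back-substituting, 19×(-36) + 137×(5) = 1.
So 19×(-36) ≡ 1 (mod 137); multiply by 118: n ≡ -4248 (mod 137).
Smallest nonnegative: n = -4248 mod 137 = 136.

136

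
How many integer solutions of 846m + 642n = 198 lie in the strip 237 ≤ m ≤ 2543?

gcd(846, 642) = 6  (846 = 1·642 + 204, 642 = 3·204 + 30, 204 = 6·30 + 24, 30 = 1·24 + 6, 24 = 4·6).
Back-substituting, 846·(-22) + 642·(29) = 6.
Scale by 33: particular solution (-726, 957); reduce m mod 107: (23, -30).
General solution: m = 23 + 107t, n = -30 - 141t for integer t.
237 ≤ 23 + 107t ≤ 2543 gives t ∈ [2, 23], which is 22 values.

22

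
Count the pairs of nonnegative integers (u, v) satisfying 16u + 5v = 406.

5

gcd(16, 5) = 1.
By Bézout, 16×(1) + 5×(-3) = 1.
One solution: (1, 78).
General: u = 1 + 5t, v = 78 - 16t.
u ≥ 0 ⇒ t ≥ 0; v ≥ 0 ⇒ t ≤ 4. So t ∈ [0, 4]: 5 solutions.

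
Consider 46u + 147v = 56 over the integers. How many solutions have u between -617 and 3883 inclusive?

gcd(147, 46) = 1.
By Bézout, 46*(16) + 147*(-5) = 1.
Particular solution: (14, -4).
General solution: u = 14 + 147t, v = -4 - 46t for integer t.
-617 ≤ 14 + 147t ≤ 3883 gives t ∈ [-4, 26], which is 31 values.

31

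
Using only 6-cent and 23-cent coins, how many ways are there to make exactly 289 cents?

2

Need nonnegative integers with 6j + 23k = 289.
gcd(6, 23) = 1, and 6·(4) + 23·(-1) = 1.
So (j₀, k₀) = (1156, -289); general j = 1156 + 23t, k = -289 - 6t.
j ≥ 0 ⇒ t ≥ -50; k ≥ 0 ⇒ t ≤ -49. That's 2 values of t.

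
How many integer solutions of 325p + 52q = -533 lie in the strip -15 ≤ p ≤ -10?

1

gcd(325, 52) = 13.
By Bézout, 325*(1) + 52*(-6) = 13.
Particular solution: (3, -29).
General solution: p = 3 + 4t, q = -29 - 25t for integer t.
-15 ≤ 3 + 4t ≤ -10 gives t ∈ [-4, -4], which is 1 value.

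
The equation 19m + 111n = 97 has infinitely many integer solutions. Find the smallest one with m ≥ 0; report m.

46

gcd(111, 19):
  111 = 5·19 + 16
  19 = 1·16 + 3
  16 = 5·3 + 1
  3 = 3·1
so gcd(111, 19) = 1.
1 divides 97, so solutions exist.
Back-substitute for Bézout coefficients:
  1 = 16 - 5·3
  ... = 19·(-35) + 111·(6)
Scale by 97/1 = 97: (m₀, n₀) = (-3395, 582).
General solution: m = -3395 + 111t, n = 582 - 19t for integer t.
m ≥ 0: smallest is -3395 mod 111 = 46 (at t = 31), with n = -7.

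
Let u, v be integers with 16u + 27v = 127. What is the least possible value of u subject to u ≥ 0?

13

gcd(27, 16):
  27 = 1·16 + 11
  16 = 1·11 + 5
  11 = 2·5 + 1
  5 = 5·1
so gcd(27, 16) = 1.
1 divides 127, so solutions exist.
Back-substitute for Bézout coefficients:
  1 = 11 - 2·5
  ... = 16·(-5) + 27·(3)
Scale by 127/1 = 127: (u₀, v₀) = (-635, 381).
General solution: u = -635 + 27t, v = 381 - 16t for integer t.
u ≥ 0: smallest is -635 mod 27 = 13 (at t = 24), with v = -3.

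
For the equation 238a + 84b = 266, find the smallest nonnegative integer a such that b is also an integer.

5

gcd(238, 84):
  238 = 2·84 + 70
  84 = 1·70 + 14
  70 = 5·14
so gcd(238, 84) = 14.
14 divides 266, so solutions exist.
Back-substitute for Bézout coefficients:
  14 = 84 - 1·70
  ... = 238·(-1) + 84·(3)
Scale by 266/14 = 19: (a₀, b₀) = (-19, 57).
General solution: a = -19 + 6t, b = 57 - 17t for integer t.
a ≥ 0: smallest is -19 mod 6 = 5 (at t = 4), with b = -11.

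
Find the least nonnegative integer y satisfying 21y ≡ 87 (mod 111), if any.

20

gcd(111, 21):
  111 = 5*21 + 6
  21 = 3*6 + 3
  6 = 2*3
so gcd(111, 21) = 3.
3 divides 87, so solutions exist.
Back-substitute for Bézout coefficients:
  3 = 21 - 3*6
  ... = 21*(16) + 111*(-3)
So 21*(16) ≡ 3 (mod 111); multiply by 29: y ≡ 464 (mod 37).
Smallest nonnegative: y = 464 mod 37 = 20.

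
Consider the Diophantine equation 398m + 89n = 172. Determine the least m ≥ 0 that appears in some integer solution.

gcd(398, 89) = 1  (398 = 4*89 + 42, 89 = 2*42 + 5, 42 = 8*5 + 2, 5 = 2*2 + 1, 2 = 2*1).
1 divides 172, so solutions exist.
Back-substituting, 398*(-36) + 89*(161) = 1.
Scale by 172/1 = 172: (m₀, n₀) = (-6192, 27692).
General solution: m = -6192 + 89t, n = 27692 - 398t for integer t.
m ≥ 0: smallest is -6192 mod 89 = 38 (at t = 70), with n = -168.

38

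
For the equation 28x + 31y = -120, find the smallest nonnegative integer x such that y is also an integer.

gcd(31, 28) = 1.
1 divides -120, so solutions exist.
By Bézout, 28×(10) + 31×(-9) = 1.
Scale by -120/1 = -120: (x₀, y₀) = (-1200, 1080).
General solution: x = -1200 + 31t, y = 1080 - 28t for integer t.
x ≥ 0: smallest is -1200 mod 31 = 9 (at t = 39), with y = -12.

9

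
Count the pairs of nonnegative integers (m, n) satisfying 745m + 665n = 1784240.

gcd(745, 665) = 5.
By Bézout, 745*(25) + 665*(-28) = 5.
One solution: (92, 2580).
General: m = 92 + 133t, n = 2580 - 149t.
m ≥ 0 ⇒ t ≥ 0; n ≥ 0 ⇒ t ≤ 17. So t ∈ [0, 17]: 18 solutions.

18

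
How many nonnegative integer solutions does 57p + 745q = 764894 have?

18

gcd(745, 57) = 1.
By Bézout, 57×(183) + 745×(-14) = 1.
One solution: (532, 986).
General: p = 532 + 745t, q = 986 - 57t.
p ≥ 0 ⇒ t ≥ 0; q ≥ 0 ⇒ t ≤ 17. So t ∈ [0, 17]: 18 solutions.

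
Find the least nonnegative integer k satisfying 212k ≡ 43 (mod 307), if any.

271

gcd(307, 212):
  307 = 1*212 + 95
  212 = 2*95 + 22
  95 = 4*22 + 7
  22 = 3*7 + 1
  7 = 7*1
so gcd(307, 212) = 1.
1 divides 43, so solutions exist.
Back-substitute for Bézout coefficients:
  1 = 22 - 3*7
  ... = 212*(42) + 307*(-29)
So 212*(42) ≡ 1 (mod 307); multiply by 43: k ≡ 1806 (mod 307).
Smallest nonnegative: k = 1806 mod 307 = 271.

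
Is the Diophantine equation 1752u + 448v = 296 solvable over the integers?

yes

gcd(1752, 448) = 8  (1752 = 3×448 + 408, 448 = 1×408 + 40, 408 = 10×40 + 8, 40 = 5×8).
8 divides 296, so integer solutions exist.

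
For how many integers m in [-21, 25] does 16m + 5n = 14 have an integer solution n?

gcd(16, 5):
  16 = 3·5 + 1
  5 = 5·1
so gcd(16, 5) = 1.
Back-substitute for Bézout coefficients:
  1 = 16 - 3·5
  ... = 16·(1) + 5·(-3)
Scale by 14: particular solution (14, -42); reduce m mod 5: (4, -10).
General solution: m = 4 + 5t, n = -10 - 16t for integer t.
-21 ≤ 4 + 5t ≤ 25 gives t ∈ [-5, 4], which is 10 values.

10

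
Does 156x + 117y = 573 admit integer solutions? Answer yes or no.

gcd(156, 117):
  156 = 1*117 + 39
  117 = 3*39
so gcd(156, 117) = 39.
39 does not divide 573 (remainder 27), so no integer solutions.

no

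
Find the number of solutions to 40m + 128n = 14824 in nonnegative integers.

gcd(128, 40):
  128 = 3*40 + 8
  40 = 5*8
so gcd(128, 40) = 8.
Back-substitute for Bézout coefficients:
  8 = 128 - 3*40
  ... = 40*(-3) + 128*(1)
Scale by 1853: one solution is (-5559, 1853). Reduce m mod 16: (9, 113).
General: m = 9 + 16t, n = 113 - 5t.
m ≥ 0 ⇒ t ≥ 0; n ≥ 0 ⇒ t ≤ 22. So t ∈ [0, 22]: 23 solutions.

23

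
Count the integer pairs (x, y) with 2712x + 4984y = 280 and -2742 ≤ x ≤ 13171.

gcd(4984, 2712):
  4984 = 1×2712 + 2272
  2712 = 1×2272 + 440
  2272 = 5×440 + 72
  440 = 6×72 + 8
  72 = 9×8
so gcd(4984, 2712) = 8.
Back-substitute for Bézout coefficients:
  8 = 440 - 6×72
  ... = 2712×(68) + 4984×(-37)
Scale by 35: particular solution (2380, -1295); reduce x mod 623: (511, -278).
General solution: x = 511 + 623t, y = -278 - 339t for integer t.
-2742 ≤ 511 + 623t ≤ 13171 gives t ∈ [-5, 20], which is 26 values.

26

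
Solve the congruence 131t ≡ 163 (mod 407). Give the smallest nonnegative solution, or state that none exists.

343

gcd(407, 131) = 1.
1 divides 163, so solutions exist.
By Bézout, 131·(87) + 407·(-28) = 1.
So 131·(87) ≡ 1 (mod 407); multiply by 163: t ≡ 14181 (mod 407).
Smallest nonnegative: t = 14181 mod 407 = 343.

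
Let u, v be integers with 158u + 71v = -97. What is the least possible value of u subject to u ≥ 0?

gcd(158, 71):
  158 = 2×71 + 16
  71 = 4×16 + 7
  16 = 2×7 + 2
  7 = 3×2 + 1
  2 = 2×1
so gcd(158, 71) = 1.
1 divides -97, so solutions exist.
Back-substitute for Bézout coefficients:
  1 = 7 - 3×2
  ... = 158×(-31) + 71×(69)
Scale by -97/1 = -97: (u₀, v₀) = (3007, -6693).
General solution: u = 3007 + 71t, v = -6693 - 158t for integer t.
u ≥ 0: smallest is 3007 mod 71 = 25 (at t = -42), with v = -57.

25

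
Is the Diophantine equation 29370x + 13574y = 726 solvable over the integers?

gcd(29370, 13574) = 22.
22 divides 726, so integer solutions exist.

yes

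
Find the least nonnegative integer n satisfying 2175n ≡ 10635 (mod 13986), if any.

2995

gcd(13986, 2175) = 3.
3 divides 10635, so solutions exist.
By Bézout, 2175*(-2077) + 13986*(323) = 3.
So 2175*(-2077) ≡ 3 (mod 13986); multiply by 3545: n ≡ -7362965 (mod 4662).
Smallest nonnegative: n = -7362965 mod 4662 = 2995.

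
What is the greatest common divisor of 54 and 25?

1

gcd(54, 25):
  54 = 2·25 + 4
  25 = 6·4 + 1
  4 = 4·1
so gcd(54, 25) = 1.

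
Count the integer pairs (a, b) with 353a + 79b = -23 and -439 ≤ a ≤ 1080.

gcd(353, 79):
  353 = 4·79 + 37
  79 = 2·37 + 5
  37 = 7·5 + 2
  5 = 2·2 + 1
  2 = 2·1
so gcd(353, 79) = 1.
Back-substitute for Bézout coefficients:
  1 = 5 - 2·2
  ... = 353·(-32) + 79·(143)
Scale by -23: particular solution (736, -3289); reduce a mod 79: (25, -112).
General solution: a = 25 + 79t, b = -112 - 353t for integer t.
-439 ≤ 25 + 79t ≤ 1080 gives t ∈ [-5, 13], which is 19 values.

19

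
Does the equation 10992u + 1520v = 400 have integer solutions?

gcd(10992, 1520) = 16.
16 divides 400, so integer solutions exist.

yes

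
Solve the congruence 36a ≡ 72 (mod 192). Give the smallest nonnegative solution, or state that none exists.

2

gcd(192, 36):
  192 = 5×36 + 12
  36 = 3×12
so gcd(192, 36) = 12.
12 divides 72, so solutions exist.
Back-substitute for Bézout coefficients:
  12 = 192 - 5×36
  ... = 36×(-5) + 192×(1)
So 36×(-5) ≡ 12 (mod 192); multiply by 6: a ≡ -30 (mod 16).
Smallest nonnegative: a = -30 mod 16 = 2.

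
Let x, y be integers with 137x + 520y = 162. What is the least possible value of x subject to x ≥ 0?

gcd(520, 137):
  520 = 3·137 + 109
  137 = 1·109 + 28
  109 = 3·28 + 25
  28 = 1·25 + 3
  25 = 8·3 + 1
  3 = 3·1
so gcd(520, 137) = 1.
1 divides 162, so solutions exist.
Back-substitute for Bézout coefficients:
  1 = 25 - 8·3
  ... = 137·(-167) + 520·(44)
Scale by 162/1 = 162: (x₀, y₀) = (-27054, 7128).
General solution: x = -27054 + 520t, y = 7128 - 137t for integer t.
x ≥ 0: smallest is -27054 mod 520 = 506 (at t = 53), with y = -133.

506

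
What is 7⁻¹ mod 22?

19

gcd(22, 7) = 1.
By Bézout, 7×(-3) + 22×(1) = 1.
So 7×-3 ≡ 1 (mod 22), and -3 mod 22 = 19.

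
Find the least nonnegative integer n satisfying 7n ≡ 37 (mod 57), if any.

46

gcd(57, 7) = 1  (57 = 8×7 + 1, 7 = 7×1).
1 divides 37, so solutions exist.
Back-substituting, 7×(-8) + 57×(1) = 1.
So 7×(-8) ≡ 1 (mod 57); multiply by 37: n ≡ -296 (mod 57).
Smallest nonnegative: n = -296 mod 57 = 46.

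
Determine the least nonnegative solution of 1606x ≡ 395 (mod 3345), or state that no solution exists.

gcd(3345, 1606):
  3345 = 2*1606 + 133
  1606 = 12*133 + 10
  133 = 13*10 + 3
  10 = 3*3 + 1
  3 = 3*1
so gcd(3345, 1606) = 1.
1 divides 395, so solutions exist.
Back-substitute for Bézout coefficients:
  1 = 10 - 3*3
  ... = 1606*(1006) + 3345*(-483)
So 1606*(1006) ≡ 1 (mod 3345); multiply by 395: x ≡ 397370 (mod 3345).
Smallest nonnegative: x = 397370 mod 3345 = 2660.

2660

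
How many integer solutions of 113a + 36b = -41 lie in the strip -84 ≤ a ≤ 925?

28

gcd(113, 36) = 1  (113 = 3×36 + 5, 36 = 7×5 + 1, 5 = 5×1).
Back-substituting, 113×(-7) + 36×(22) = 1.
Scale by -41: particular solution (287, -902); reduce a mod 36: (35, -111).
General solution: a = 35 + 36t, b = -111 - 113t for integer t.
-84 ≤ 35 + 36t ≤ 925 gives t ∈ [-3, 24], which is 28 values.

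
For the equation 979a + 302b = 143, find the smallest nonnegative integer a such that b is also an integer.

275

gcd(979, 302) = 1  (979 = 3*302 + 73, 302 = 4*73 + 10, 73 = 7*10 + 3, 10 = 3*3 + 1, 3 = 3*1).
1 divides 143, so solutions exist.
Back-substituting, 979*(-91) + 302*(295) = 1.
Scale by 143/1 = 143: (a₀, b₀) = (-13013, 42185).
General solution: a = -13013 + 302t, b = 42185 - 979t for integer t.
a ≥ 0: smallest is -13013 mod 302 = 275 (at t = 44), with b = -891.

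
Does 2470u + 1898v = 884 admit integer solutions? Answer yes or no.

gcd(2470, 1898) = 26  (2470 = 1×1898 + 572, 1898 = 3×572 + 182, 572 = 3×182 + 26, 182 = 7×26).
26 divides 884, so integer solutions exist.

yes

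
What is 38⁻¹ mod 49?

gcd(49, 38):
  49 = 1*38 + 11
  38 = 3*11 + 5
  11 = 2*5 + 1
  5 = 5*1
so gcd(49, 38) = 1.
Back-substitute for Bézout coefficients:
  1 = 11 - 2*5
  ... = 38*(-9) + 49*(7)
So 38*-9 ≡ 1 (mod 49), and -9 mod 49 = 40.

40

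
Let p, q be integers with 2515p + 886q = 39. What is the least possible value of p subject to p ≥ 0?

gcd(2515, 886):
  2515 = 2×886 + 743
  886 = 1×743 + 143
  743 = 5×143 + 28
  143 = 5×28 + 3
  28 = 9×3 + 1
  3 = 3×1
so gcd(2515, 886) = 1.
1 divides 39, so solutions exist.
Back-substitute for Bézout coefficients:
  1 = 28 - 9×3
  ... = 2515×(285) + 886×(-809)
Scale by 39/1 = 39: (p₀, q₀) = (11115, -31551).
General solution: p = 11115 + 886t, q = -31551 - 2515t for integer t.
p ≥ 0: smallest is 11115 mod 886 = 483 (at t = -12), with q = -1371.

483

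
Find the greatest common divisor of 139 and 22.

gcd(139, 22):
  139 = 6*22 + 7
  22 = 3*7 + 1
  7 = 7*1
so gcd(139, 22) = 1.

1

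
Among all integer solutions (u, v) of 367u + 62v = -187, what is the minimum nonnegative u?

gcd(367, 62):
  367 = 5*62 + 57
  62 = 1*57 + 5
  57 = 11*5 + 2
  5 = 2*2 + 1
  2 = 2*1
so gcd(367, 62) = 1.
1 divides -187, so solutions exist.
Back-substitute for Bézout coefficients:
  1 = 5 - 2*2
  ... = 367*(-25) + 62*(148)
Scale by -187/1 = -187: (u₀, v₀) = (4675, -27676).
General solution: u = 4675 + 62t, v = -27676 - 367t for integer t.
u ≥ 0: smallest is 4675 mod 62 = 25 (at t = -75), with v = -151.

25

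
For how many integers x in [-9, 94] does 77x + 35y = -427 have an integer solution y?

21

gcd(77, 35) = 7.
By Bézout, 77×(1) + 35×(-2) = 7.
Particular solution: (4, -21).
General solution: x = 4 + 5t, y = -21 - 11t for integer t.
-9 ≤ 4 + 5t ≤ 94 gives t ∈ [-2, 18], which is 21 values.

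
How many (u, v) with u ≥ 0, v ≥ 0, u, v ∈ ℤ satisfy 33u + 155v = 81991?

gcd(155, 33):
  155 = 4*33 + 23
  33 = 1*23 + 10
  23 = 2*10 + 3
  10 = 3*3 + 1
  3 = 3*1
so gcd(155, 33) = 1.
Back-substitute for Bézout coefficients:
  1 = 10 - 3*3
  ... = 33*(47) + 155*(-10)
Scale by 81991: one solution is (3853577, -819910). Reduce u mod 155: (122, 503).
General: u = 122 + 155t, v = 503 - 33t.
u ≥ 0 ⇒ t ≥ 0; v ≥ 0 ⇒ t ≤ 15. So t ∈ [0, 15]: 16 solutions.

16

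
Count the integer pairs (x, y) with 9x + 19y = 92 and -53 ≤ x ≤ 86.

8

gcd(19, 9) = 1  (19 = 2·9 + 1, 9 = 9·1).
Back-substituting, 9·(-2) + 19·(1) = 1.
Scale by 92: particular solution (-184, 92); reduce x mod 19: (6, 2).
General solution: x = 6 + 19t, y = 2 - 9t for integer t.
-53 ≤ 6 + 19t ≤ 86 gives t ∈ [-3, 4], which is 8 values.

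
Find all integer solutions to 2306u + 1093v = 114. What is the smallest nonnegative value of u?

gcd(2306, 1093) = 1  (2306 = 2×1093 + 120, 1093 = 9×120 + 13, 120 = 9×13 + 3, 13 = 4×3 + 1, 3 = 3×1).
1 divides 114, so solutions exist.
Back-substituting, 2306×(-337) + 1093×(711) = 1.
Scale by 114/1 = 114: (u₀, v₀) = (-38418, 81054).
General solution: u = -38418 + 1093t, v = 81054 - 2306t for integer t.
u ≥ 0: smallest is -38418 mod 1093 = 930 (at t = 36), with v = -1962.

930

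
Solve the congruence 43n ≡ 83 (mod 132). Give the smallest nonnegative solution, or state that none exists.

gcd(132, 43) = 1.
1 divides 83, so solutions exist.
By Bézout, 43*(43) + 132*(-14) = 1.
So 43*(43) ≡ 1 (mod 132); multiply by 83: n ≡ 3569 (mod 132).
Smallest nonnegative: n = 3569 mod 132 = 5.

5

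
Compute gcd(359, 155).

gcd(359, 155) = 1  (359 = 2×155 + 49, 155 = 3×49 + 8, 49 = 6×8 + 1, 8 = 8×1).

1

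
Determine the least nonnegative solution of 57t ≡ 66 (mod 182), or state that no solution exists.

gcd(182, 57) = 1.
1 divides 66, so solutions exist.
By Bézout, 57*(-83) + 182*(26) = 1.
So 57*(-83) ≡ 1 (mod 182); multiply by 66: t ≡ -5478 (mod 182).
Smallest nonnegative: t = -5478 mod 182 = 164.

164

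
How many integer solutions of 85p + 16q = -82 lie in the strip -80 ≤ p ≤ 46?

8

gcd(85, 16) = 1.
By Bézout, 85×(-3) + 16×(16) = 1.
Particular solution: (6, -37).
General solution: p = 6 + 16t, q = -37 - 85t for integer t.
-80 ≤ 6 + 16t ≤ 46 gives t ∈ [-5, 2], which is 8 values.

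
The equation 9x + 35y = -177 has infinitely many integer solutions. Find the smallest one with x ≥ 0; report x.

27

gcd(35, 9):
  35 = 3×9 + 8
  9 = 1×8 + 1
  8 = 8×1
so gcd(35, 9) = 1.
1 divides -177, so solutions exist.
Back-substitute for Bézout coefficients:
  1 = 9 - 1×8
  ... = 9×(4) + 35×(-1)
Scale by -177/1 = -177: (x₀, y₀) = (-708, 177).
General solution: x = -708 + 35t, y = 177 - 9t for integer t.
x ≥ 0: smallest is -708 mod 35 = 27 (at t = 21), with y = -12.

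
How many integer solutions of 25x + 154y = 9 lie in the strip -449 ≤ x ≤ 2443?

19

gcd(154, 25) = 1.
By Bézout, 25×(37) + 154×(-6) = 1.
Particular solution: (25, -4).
General solution: x = 25 + 154t, y = -4 - 25t for integer t.
-449 ≤ 25 + 154t ≤ 2443 gives t ∈ [-3, 15], which is 19 values.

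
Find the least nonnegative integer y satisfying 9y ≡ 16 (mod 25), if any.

24

gcd(25, 9):
  25 = 2·9 + 7
  9 = 1·7 + 2
  7 = 3·2 + 1
  2 = 2·1
so gcd(25, 9) = 1.
1 divides 16, so solutions exist.
Back-substitute for Bézout coefficients:
  1 = 7 - 3·2
  ... = 9·(-11) + 25·(4)
So 9·(-11) ≡ 1 (mod 25); multiply by 16: y ≡ -176 (mod 25).
Smallest nonnegative: y = -176 mod 25 = 24.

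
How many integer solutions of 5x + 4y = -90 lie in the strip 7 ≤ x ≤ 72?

gcd(5, 4) = 1.
By Bézout, 5×(1) + 4×(-1) = 1.
Particular solution: (2, -25).
General solution: x = 2 + 4t, y = -25 - 5t for integer t.
7 ≤ 2 + 4t ≤ 72 gives t ∈ [2, 17], which is 16 values.

16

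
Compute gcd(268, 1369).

1

gcd(1369, 268) = 1  (1369 = 5*268 + 29, 268 = 9*29 + 7, 29 = 4*7 + 1, 7 = 7*1).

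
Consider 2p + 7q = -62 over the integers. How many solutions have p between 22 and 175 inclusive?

gcd(7, 2):
  7 = 3·2 + 1
  2 = 2·1
so gcd(7, 2) = 1.
Back-substitute for Bézout coefficients:
  1 = 7 - 3·2
  ... = 2·(-3) + 7·(1)
Scale by -62: particular solution (186, -62); reduce p mod 7: (4, -10).
General solution: p = 4 + 7t, q = -10 - 2t for integer t.
22 ≤ 4 + 7t ≤ 175 gives t ∈ [3, 24], which is 22 values.

22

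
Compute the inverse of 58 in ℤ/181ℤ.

103

gcd(181, 58):
  181 = 3*58 + 7
  58 = 8*7 + 2
  7 = 3*2 + 1
  2 = 2*1
so gcd(181, 58) = 1.
Back-substitute for Bézout coefficients:
  1 = 7 - 3*2
  ... = 58*(-78) + 181*(25)
So 58*-78 ≡ 1 (mod 181), and -78 mod 181 = 103.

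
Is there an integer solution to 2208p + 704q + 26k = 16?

gcd(2208, 704) = 32  (2208 = 3*704 + 96, 704 = 7*96 + 32, 96 = 3*32).
gcd(32, 26) = 2.
2 divides 16, so integer solutions exist.

yes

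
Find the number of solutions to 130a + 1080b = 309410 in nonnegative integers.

22

gcd(1080, 130):
  1080 = 8·130 + 40
  130 = 3·40 + 10
  40 = 4·10
so gcd(1080, 130) = 10.
Back-substitute for Bézout coefficients:
  10 = 130 - 3·40
  ... = 130·(25) + 1080·(-3)
Scale by 30941: one solution is (773525, -92823). Reduce a mod 108: (29, 283).
General: a = 29 + 108t, b = 283 - 13t.
a ≥ 0 ⇒ t ≥ 0; b ≥ 0 ⇒ t ≤ 21. So t ∈ [0, 21]: 22 solutions.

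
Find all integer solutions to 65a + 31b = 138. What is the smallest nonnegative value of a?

15

gcd(65, 31) = 1  (65 = 2×31 + 3, 31 = 10×3 + 1, 3 = 3×1).
1 divides 138, so solutions exist.
Back-substituting, 65×(-10) + 31×(21) = 1.
Scale by 138/1 = 138: (a₀, b₀) = (-1380, 2898).
General solution: a = -1380 + 31t, b = 2898 - 65t for integer t.
a ≥ 0: smallest is -1380 mod 31 = 15 (at t = 45), with b = -27.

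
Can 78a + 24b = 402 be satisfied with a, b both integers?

yes

gcd(78, 24):
  78 = 3·24 + 6
  24 = 4·6
so gcd(78, 24) = 6.
6 divides 402, so integer solutions exist.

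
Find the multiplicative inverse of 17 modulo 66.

gcd(66, 17) = 1  (66 = 3·17 + 15, 17 = 1·15 + 2, 15 = 7·2 + 1, 2 = 2·1).
Back-substituting, 17·(-31) + 66·(8) = 1.
So 17·-31 ≡ 1 (mod 66), and -31 mod 66 = 35.

35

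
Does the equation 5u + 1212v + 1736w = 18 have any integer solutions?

gcd(1212, 5) = 1.
gcd(1, 1736) = 1.
1 divides 18, so integer solutions exist.

yes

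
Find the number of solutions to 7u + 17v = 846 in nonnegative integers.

gcd(17, 7) = 1  (17 = 2·7 + 3, 7 = 2·3 + 1, 3 = 3·1).
Back-substituting, 7·(5) + 17·(-2) = 1.
Scale by 846: one solution is (4230, -1692). Reduce u mod 17: (14, 44).
General: u = 14 + 17t, v = 44 - 7t.
u ≥ 0 ⇒ t ≥ 0; v ≥ 0 ⇒ t ≤ 6. So t ∈ [0, 6]: 7 solutions.

7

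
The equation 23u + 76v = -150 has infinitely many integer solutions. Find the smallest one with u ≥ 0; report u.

10

gcd(76, 23) = 1  (76 = 3×23 + 7, 23 = 3×7 + 2, 7 = 3×2 + 1, 2 = 2×1).
1 divides -150, so solutions exist.
Back-substituting, 23×(-33) + 76×(10) = 1.
Scale by -150/1 = -150: (u₀, v₀) = (4950, -1500).
General solution: u = 4950 + 76t, v = -1500 - 23t for integer t.
u ≥ 0: smallest is 4950 mod 76 = 10 (at t = -65), with v = -5.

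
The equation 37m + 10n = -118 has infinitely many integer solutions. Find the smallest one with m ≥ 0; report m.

6

gcd(37, 10) = 1.
1 divides -118, so solutions exist.
By Bézout, 37×(3) + 10×(-11) = 1.
Scale by -118/1 = -118: (m₀, n₀) = (-354, 1298).
General solution: m = -354 + 10t, n = 1298 - 37t for integer t.
m ≥ 0: smallest is -354 mod 10 = 6 (at t = 36), with n = -34.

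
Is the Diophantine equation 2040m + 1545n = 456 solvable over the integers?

gcd(2040, 1545) = 15  (2040 = 1*1545 + 495, 1545 = 3*495 + 60, 495 = 8*60 + 15, 60 = 4*15).
15 does not divide 456 (remainder 6), so no integer solutions.

no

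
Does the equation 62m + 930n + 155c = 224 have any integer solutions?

no

gcd(930, 62) = 62  (930 = 15×62).
gcd(62, 155) = 31.
31 does not divide 224 (remainder 7), so no integer solutions.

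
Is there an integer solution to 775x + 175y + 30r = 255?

gcd(775, 175) = 25  (775 = 4·175 + 75, 175 = 2·75 + 25, 75 = 3·25).
gcd(25, 30) = 5.
5 divides 255, so integer solutions exist.

yes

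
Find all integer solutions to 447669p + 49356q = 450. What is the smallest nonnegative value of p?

gcd(447669, 49356):
  447669 = 9*49356 + 3465
  49356 = 14*3465 + 846
  3465 = 4*846 + 81
  846 = 10*81 + 36
  81 = 2*36 + 9
  36 = 4*9
so gcd(447669, 49356) = 9.
9 divides 450, so solutions exist.
Back-substitute for Bézout coefficients:
  9 = 81 - 2*36
  ... = 447669*(1225) + 49356*(-11111)
Scale by 450/9 = 50: (p₀, q₀) = (61250, -555550).
General solution: p = 61250 + 5484t, q = -555550 - 49741t for integer t.
p ≥ 0: smallest is 61250 mod 5484 = 926 (at t = -11), with q = -8399.

926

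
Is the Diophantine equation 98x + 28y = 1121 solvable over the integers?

gcd(98, 28) = 14  (98 = 3·28 + 14, 28 = 2·14).
14 does not divide 1121 (remainder 1), so no integer solutions.

no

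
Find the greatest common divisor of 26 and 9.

1

gcd(26, 9):
  26 = 2×9 + 8
  9 = 1×8 + 1
  8 = 8×1
so gcd(26, 9) = 1.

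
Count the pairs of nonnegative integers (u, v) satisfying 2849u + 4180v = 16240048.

15

gcd(4180, 2849) = 11.
By Bézout, 2849·(179) + 4180·(-122) = 11.
One solution: (12, 3877).
General: u = 12 + 380t, v = 3877 - 259t.
u ≥ 0 ⇒ t ≥ 0; v ≥ 0 ⇒ t ≤ 14. So t ∈ [0, 14]: 15 solutions.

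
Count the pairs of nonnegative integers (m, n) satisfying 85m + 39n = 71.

0

gcd(85, 39) = 1  (85 = 2*39 + 7, 39 = 5*7 + 4, 7 = 1*4 + 3, 4 = 1*3 + 1, 3 = 3*1).
Back-substituting, 85*(-11) + 39*(24) = 1.
Scale by 71: one solution is (-781, 1704). Reduce m mod 39: (38, -81).
General: m = 38 + 39t, n = -81 - 85t.
m ≥ 0 ⇒ t ≥ 0; n ≥ 0 ⇒ t ≤ -1. So t ∈ [0, -1]: 0 solutions.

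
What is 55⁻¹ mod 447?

gcd(447, 55) = 1.
By Bézout, 55×(-65) + 447×(8) = 1.
So 55×-65 ≡ 1 (mod 447), and -65 mod 447 = 382.

382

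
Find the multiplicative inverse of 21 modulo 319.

76

gcd(319, 21):
  319 = 15×21 + 4
  21 = 5×4 + 1
  4 = 4×1
so gcd(319, 21) = 1.
Back-substitute for Bézout coefficients:
  1 = 21 - 5×4
  ... = 21×(76) + 319×(-5)
So 21×76 ≡ 1 (mod 319), and 76 mod 319 = 76.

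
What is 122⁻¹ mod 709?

401

gcd(709, 122) = 1  (709 = 5×122 + 99, 122 = 1×99 + 23, 99 = 4×23 + 7, 23 = 3×7 + 2, 7 = 3×2 + 1, 2 = 2×1).
Back-substituting, 122×(-308) + 709×(53) = 1.
So 122×-308 ≡ 1 (mod 709), and -308 mod 709 = 401.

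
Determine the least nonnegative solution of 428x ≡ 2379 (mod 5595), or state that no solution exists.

2973

gcd(5595, 428) = 1  (5595 = 13×428 + 31, 428 = 13×31 + 25, 31 = 1×25 + 6, 25 = 4×6 + 1, 6 = 6×1).
1 divides 2379, so solutions exist.
Back-substituting, 428×(902) + 5595×(-69) = 1.
So 428×(902) ≡ 1 (mod 5595); multiply by 2379: x ≡ 2145858 (mod 5595).
Smallest nonnegative: x = 2145858 mod 5595 = 2973.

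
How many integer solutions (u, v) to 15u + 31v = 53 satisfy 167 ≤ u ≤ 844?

gcd(31, 15) = 1.
By Bézout, 15·(-2) + 31·(1) = 1.
Particular solution: (18, -7).
General solution: u = 18 + 31t, v = -7 - 15t for integer t.
167 ≤ 18 + 31t ≤ 844 gives t ∈ [5, 26], which is 22 values.

22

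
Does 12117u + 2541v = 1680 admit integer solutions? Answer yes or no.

yes

gcd(12117, 2541) = 21  (12117 = 4*2541 + 1953, 2541 = 1*1953 + 588, 1953 = 3*588 + 189, 588 = 3*189 + 21, 189 = 9*21).
21 divides 1680, so integer solutions exist.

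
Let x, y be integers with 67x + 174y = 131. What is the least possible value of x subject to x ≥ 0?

gcd(174, 67) = 1.
1 divides 131, so solutions exist.
By Bézout, 67·(13) + 174·(-5) = 1.
Scale by 131/1 = 131: (x₀, y₀) = (1703, -655).
General solution: x = 1703 + 174t, y = -655 - 67t for integer t.
x ≥ 0: smallest is 1703 mod 174 = 137 (at t = -9), with y = -52.

137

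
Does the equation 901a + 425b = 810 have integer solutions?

no

gcd(901, 425) = 17  (901 = 2·425 + 51, 425 = 8·51 + 17, 51 = 3·17).
17 does not divide 810 (remainder 11), so no integer solutions.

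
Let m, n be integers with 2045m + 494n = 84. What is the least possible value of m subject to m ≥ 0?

gcd(2045, 494):
  2045 = 4*494 + 69
  494 = 7*69 + 11
  69 = 6*11 + 3
  11 = 3*3 + 2
  3 = 1*2 + 1
  2 = 2*1
so gcd(2045, 494) = 1.
1 divides 84, so solutions exist.
Back-substitute for Bézout coefficients:
  1 = 3 - 1*2
  ... = 2045*(179) + 494*(-741)
Scale by 84/1 = 84: (m₀, n₀) = (15036, -62244).
General solution: m = 15036 + 494t, n = -62244 - 2045t for integer t.
m ≥ 0: smallest is 15036 mod 494 = 216 (at t = -30), with n = -894.

216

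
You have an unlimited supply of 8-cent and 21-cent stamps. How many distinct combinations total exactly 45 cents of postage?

1

Need nonnegative integers with 8j + 21k = 45.
gcd(8, 21) = 1, and 8·(8) + 21·(-3) = 1.
So (j₀, k₀) = (360, -135); general j = 360 + 21t, k = -135 - 8t.
j ≥ 0 ⇒ t ≥ -17; k ≥ 0 ⇒ t ≤ -17. That's 1 value of t.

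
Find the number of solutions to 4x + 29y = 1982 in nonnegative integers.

gcd(29, 4) = 1  (29 = 7*4 + 1, 4 = 4*1).
Back-substituting, 4*(-7) + 29*(1) = 1.
Scale by 1982: one solution is (-13874, 1982). Reduce x mod 29: (17, 66).
General: x = 17 + 29t, y = 66 - 4t.
x ≥ 0 ⇒ t ≥ 0; y ≥ 0 ⇒ t ≤ 16. So t ∈ [0, 16]: 17 solutions.

17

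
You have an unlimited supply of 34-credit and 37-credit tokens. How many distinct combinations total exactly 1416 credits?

Need nonnegative integers with 34j + 37k = 1416.
gcd(34, 37) = 1, and 34·(12) + 37·(-11) = 1.
So (j₀, k₀) = (16992, -15576); general j = 16992 + 37t, k = -15576 - 34t.
j ≥ 0 ⇒ t ≥ -459; k ≥ 0 ⇒ t ≤ -459. That's 1 value of t.

1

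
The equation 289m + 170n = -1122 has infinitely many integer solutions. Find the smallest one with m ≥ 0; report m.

gcd(289, 170) = 17.
17 divides -1122, so solutions exist.
By Bézout, 289*(3) + 170*(-5) = 17.
Scale by -1122/17 = -66: (m₀, n₀) = (-198, 330).
General solution: m = -198 + 10t, n = 330 - 17t for integer t.
m ≥ 0: smallest is -198 mod 10 = 2 (at t = 20), with n = -10.

2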